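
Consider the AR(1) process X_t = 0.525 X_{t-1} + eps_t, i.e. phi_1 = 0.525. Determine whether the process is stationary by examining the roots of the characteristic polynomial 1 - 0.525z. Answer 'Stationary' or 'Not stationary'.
\text{Stationary}

The AR(p) characteristic polynomial is P(z) = 1 - 0.525z.
Stationarity requires all roots to lie outside the unit circle, i.e. |z| > 1 for every root.
This is linear in z: 1 + (-0.525) z = 0  =>  z = -1/(-0.525) = 1.904762,  |z| = 1.904762.
Moduli of all roots: 1.9048.
All moduli strictly greater than 1? Yes.
Verdict: Stationary.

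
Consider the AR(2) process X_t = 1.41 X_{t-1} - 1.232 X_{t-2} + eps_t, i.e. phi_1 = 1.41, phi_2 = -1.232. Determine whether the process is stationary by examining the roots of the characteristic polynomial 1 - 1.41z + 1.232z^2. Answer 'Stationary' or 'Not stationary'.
\text{Not stationary}

The AR(p) characteristic polynomial is P(z) = 1 - 1.41z + 1.232z^2.
Stationarity requires all roots to lie outside the unit circle, i.e. |z| > 1 for every root.
Set 1 + (-1.41) z + (1.232) z^2 = 0, i.e. a z^2 + b z + c = 0 with a = 1.232, b = -1.41, c = 1.
Discriminant D = b^2 - 4ac = (-1.41)^2 - 4*(1.232)*1 = 1.9881 - (4.928) = -2.9399.
D < 0, so the roots are the complex-conjugate pair z = (-b +/- i sqrt(-D)) / (2a) = 0.5722 +/- 0.6959i.
For a conjugate pair |z|^2 = z * conj(z) = (product of roots) = c/a = 1/(1.232) = 0.811688, so |z| = sqrt(0.811688) = 0.9009 for both roots.
Moduli of all roots: 0.9009, 0.9009.
All moduli strictly greater than 1? No.
Verdict: Not stationary.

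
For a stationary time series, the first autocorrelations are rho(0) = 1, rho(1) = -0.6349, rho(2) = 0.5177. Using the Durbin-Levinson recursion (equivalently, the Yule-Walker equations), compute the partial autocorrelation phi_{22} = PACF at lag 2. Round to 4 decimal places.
\phi_{22} = 0.1920

The PACF at lag k is phi_{kk}, the last component of the solution
to the Yule-Walker system G_k phi = r_k where
  (G_k)_{ij} = rho(|i - j|), (r_k)_i = rho(i), i,j = 1..k.
Equivalently, Durbin-Levinson gives phi_{kk} iteratively:
  phi_{11} = rho(1)
  phi_{kk} = [rho(k) - sum_{j=1..k-1} phi_{k-1,j} rho(k-j)]
            / [1 - sum_{j=1..k-1} phi_{k-1,j} rho(j)],
  phi_{k,j} = phi_{k-1,j} - phi_{kk} phi_{k-1,k-j},  j = 1..k-1.
Step k = 1:
  phi_11 = rho(1) = -0.6349.
Step k = 2:
  phi_22 = [rho(2) - phi_11 rho(1)] / [1 - phi_11 rho(1)] = [0.5177 - (-0.6349)(-0.6349)] / [1 - (-0.6349)(-0.6349)]
         = 0.11460199 / 0.59690199 = 0.192.
Therefore phi_{22} = 0.1920.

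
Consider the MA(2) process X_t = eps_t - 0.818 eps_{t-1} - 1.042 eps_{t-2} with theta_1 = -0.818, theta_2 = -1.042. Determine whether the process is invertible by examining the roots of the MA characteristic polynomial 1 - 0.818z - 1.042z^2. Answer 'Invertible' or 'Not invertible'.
\text{Not invertible}

The MA(q) characteristic polynomial is P(z) = 1 - 0.818z - 1.042z^2.
Invertibility requires all roots to lie outside the unit circle, i.e. |z| > 1 for every root.
Set 1 + (-0.818) z + (-1.042) z^2 = 0, i.e. a z^2 + b z + c = 0 with a = -1.042, b = -0.818, c = 1.
Discriminant D = b^2 - 4ac = (-0.818)^2 - 4*(-1.042)*1 = 0.669124 - (-4.168) = 4.837124.
D >= 0, so the roots are real: z = (-b +/- sqrt(D)) / (2a) = (0.818 +/- 2.199346) / (-2.084).
  z_1 = (0.818 + 2.199346) / (-2.084) = -1.4479,   |z_1| = 1.4479.
  z_2 = (0.818 - 2.199346) / (-2.084) = 0.6628,   |z_2| = 0.6628.
Moduli of all roots: 1.4479, 0.6628.
All moduli strictly greater than 1? No.
Verdict: Not invertible.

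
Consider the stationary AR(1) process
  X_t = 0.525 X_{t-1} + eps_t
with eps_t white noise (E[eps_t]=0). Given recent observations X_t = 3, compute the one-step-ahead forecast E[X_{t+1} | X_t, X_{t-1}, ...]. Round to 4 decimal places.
E[X_{t+1} \mid \mathcal F_t] = 1.5750

For an AR(p) model X_t = c + sum_i phi_i X_{t-i} + eps_t, the
one-step-ahead conditional mean is
  E[X_{t+1} | X_t, ...] = c + sum_i phi_i X_{t+1-i}.
Substitute known values:
  E[X_{t+1} | ...] = (0.525) * (3)
                   = 1.5750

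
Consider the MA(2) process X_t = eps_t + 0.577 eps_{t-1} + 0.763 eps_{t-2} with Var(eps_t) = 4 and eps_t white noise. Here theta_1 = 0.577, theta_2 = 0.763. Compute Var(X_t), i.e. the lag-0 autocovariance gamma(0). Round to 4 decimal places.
\gamma(0) = 7.6604

For an MA(q) process X_t = eps_t + sum_i theta_i eps_{t-i} with
Var(eps_t) = sigma^2, the variance is
  gamma(0) = sigma^2 * (1 + sum_i theta_i^2).
  sum_i theta_i^2 = (0.577)^2 + (0.763)^2 = 0.332929 + 0.582169 = 0.915098.
  gamma(0) = 4 * (1 + 0.915098) = 4 * 1.915098 = 7.660392, which rounds to 7.6604.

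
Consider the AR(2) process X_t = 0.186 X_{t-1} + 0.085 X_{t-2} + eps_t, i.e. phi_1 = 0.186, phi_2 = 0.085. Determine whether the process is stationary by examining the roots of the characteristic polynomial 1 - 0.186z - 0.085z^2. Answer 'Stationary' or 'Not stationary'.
\text{Stationary}

The AR(p) characteristic polynomial is P(z) = 1 - 0.186z - 0.085z^2.
Stationarity requires all roots to lie outside the unit circle, i.e. |z| > 1 for every root.
Set 1 + (-0.186) z + (-0.085) z^2 = 0, i.e. a z^2 + b z + c = 0 with a = -0.085, b = -0.186, c = 1.
Discriminant D = b^2 - 4ac = (-0.186)^2 - 4*(-0.085)*1 = 0.034596 - (-0.34) = 0.374596.
D >= 0, so the roots are real: z = (-b +/- sqrt(D)) / (2a) = (0.186 +/- 0.612042) / (-0.17).
  z_1 = (0.186 + 0.612042) / (-0.17) = -4.6944,   |z_1| = 4.6944.
  z_2 = (0.186 - 0.612042) / (-0.17) = 2.5061,   |z_2| = 2.5061.
Moduli of all roots: 4.6944, 2.5061.
All moduli strictly greater than 1? Yes.
Verdict: Stationary.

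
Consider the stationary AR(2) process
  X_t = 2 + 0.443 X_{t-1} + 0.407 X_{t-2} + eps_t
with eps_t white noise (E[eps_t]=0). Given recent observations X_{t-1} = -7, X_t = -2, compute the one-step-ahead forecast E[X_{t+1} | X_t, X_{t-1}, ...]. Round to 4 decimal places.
E[X_{t+1} \mid \mathcal F_t] = -1.7350

For an AR(p) model X_t = c + sum_i phi_i X_{t-i} + eps_t, the
one-step-ahead conditional mean is
  E[X_{t+1} | X_t, ...] = c + sum_i phi_i X_{t+1-i}.
Substitute known values:
  E[X_{t+1} | ...] = 2 + (0.443) * (-2) + (0.407) * (-7)
                   = -1.7350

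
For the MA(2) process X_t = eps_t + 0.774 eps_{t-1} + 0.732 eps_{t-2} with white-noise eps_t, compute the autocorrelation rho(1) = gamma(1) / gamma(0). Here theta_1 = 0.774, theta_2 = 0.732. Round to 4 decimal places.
\rho(1) = 0.6279

For an MA(q) process with theta_0 = 1, the autocovariance is
  gamma(k) = sigma^2 * sum_{i=0..q-k} theta_i * theta_{i+k},
and rho(k) = gamma(k) / gamma(0). Sigma^2 cancels.
  numerator   = (1)*(0.774) + (0.774)*(0.732) = 1.340568.
  denominator = (1)^2 + (0.774)^2 + (0.732)^2 = 2.1349.
  rho(1) = 1.340568 / 2.1349 = 0.6279.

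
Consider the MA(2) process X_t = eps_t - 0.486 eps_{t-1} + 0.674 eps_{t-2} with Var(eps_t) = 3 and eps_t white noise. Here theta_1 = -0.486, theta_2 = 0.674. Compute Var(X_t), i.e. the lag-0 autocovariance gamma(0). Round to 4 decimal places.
\gamma(0) = 5.0714

For an MA(q) process X_t = eps_t + sum_i theta_i eps_{t-i} with
Var(eps_t) = sigma^2, the variance is
  gamma(0) = sigma^2 * (1 + sum_i theta_i^2).
  sum_i theta_i^2 = (-0.486)^2 + (0.674)^2 = 0.236196 + 0.454276 = 0.690472.
  gamma(0) = 3 * (1 + 0.690472) = 3 * 1.690472 = 5.071416, which rounds to 5.0714.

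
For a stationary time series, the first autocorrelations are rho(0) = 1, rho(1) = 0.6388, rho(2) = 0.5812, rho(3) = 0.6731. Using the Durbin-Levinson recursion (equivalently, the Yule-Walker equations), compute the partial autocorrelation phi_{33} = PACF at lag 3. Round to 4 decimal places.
\phi_{33} = 0.4130

The PACF at lag k is phi_{kk}, the last component of the solution
to the Yule-Walker system G_k phi = r_k where
  (G_k)_{ij} = rho(|i - j|), (r_k)_i = rho(i), i,j = 1..k.
Equivalently, Durbin-Levinson gives phi_{kk} iteratively:
  phi_{11} = rho(1)
  phi_{kk} = [rho(k) - sum_{j=1..k-1} phi_{k-1,j} rho(k-j)]
            / [1 - sum_{j=1..k-1} phi_{k-1,j} rho(j)],
  phi_{k,j} = phi_{k-1,j} - phi_{kk} phi_{k-1,k-j},  j = 1..k-1.
Step k = 1:
  phi_11 = rho(1) = 0.6388.
Step k = 2:
  phi_22 = [rho(2) - phi_11 rho(1)] / [1 - phi_11 rho(1)] = [0.5812 - (0.6388)(0.6388)] / [1 - (0.6388)(0.6388)]
         = 0.17313456 / 0.59193456 = 0.292489.
  Update: phi_21 = phi_11 - phi_22 phi_11 = 0.6388 - (0.292489)(0.6388) = 0.451958.
Step k = 3:
  phi_33 = [rho(3) - phi_21 rho(2) - phi_22 rho(1)] / [1 - phi_21 rho(1) - phi_22 rho(2)]
    numerator   = 0.6731 - (0.451958)(0.5812) - (0.292489)(0.6388) = 0.22357993
    denominator = 1 - (0.451958)(0.6388) - (0.292489)(0.5812) = 0.54129454
  phi_33 = 0.22357993 / 0.54129454 = 0.413.
Therefore phi_{33} = 0.4130.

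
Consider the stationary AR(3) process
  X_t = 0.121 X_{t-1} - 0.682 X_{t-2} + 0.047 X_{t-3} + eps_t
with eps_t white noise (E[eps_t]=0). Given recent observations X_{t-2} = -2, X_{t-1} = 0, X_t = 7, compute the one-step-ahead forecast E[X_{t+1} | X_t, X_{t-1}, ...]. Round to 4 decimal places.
E[X_{t+1} \mid \mathcal F_t] = 0.7530

For an AR(p) model X_t = c + sum_i phi_i X_{t-i} + eps_t, the
one-step-ahead conditional mean is
  E[X_{t+1} | X_t, ...] = c + sum_i phi_i X_{t+1-i}.
Substitute known values:
  E[X_{t+1} | ...] = (0.121) * (7) + (-0.682) * (0) + (0.047) * (-2)
                   = 0.7530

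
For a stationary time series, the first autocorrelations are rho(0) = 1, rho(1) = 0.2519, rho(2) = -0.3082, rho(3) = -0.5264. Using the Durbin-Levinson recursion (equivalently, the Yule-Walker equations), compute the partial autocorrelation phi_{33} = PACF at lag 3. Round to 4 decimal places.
\phi_{33} = -0.4030

The PACF at lag k is phi_{kk}, the last component of the solution
to the Yule-Walker system G_k phi = r_k where
  (G_k)_{ij} = rho(|i - j|), (r_k)_i = rho(i), i,j = 1..k.
Equivalently, Durbin-Levinson gives phi_{kk} iteratively:
  phi_{11} = rho(1)
  phi_{kk} = [rho(k) - sum_{j=1..k-1} phi_{k-1,j} rho(k-j)]
            / [1 - sum_{j=1..k-1} phi_{k-1,j} rho(j)],
  phi_{k,j} = phi_{k-1,j} - phi_{kk} phi_{k-1,k-j},  j = 1..k-1.
Step k = 1:
  phi_11 = rho(1) = 0.2519.
Step k = 2:
  phi_22 = [rho(2) - phi_11 rho(1)] / [1 - phi_11 rho(1)] = [-0.3082 - (0.2519)(0.2519)] / [1 - (0.2519)(0.2519)]
         = -0.37165361 / 0.93654639 = -0.396834.
  Update: phi_21 = phi_11 - phi_22 phi_11 = 0.2519 - (-0.396834)(0.2519) = 0.351863.
Step k = 3:
  phi_33 = [rho(3) - phi_21 rho(2) - phi_22 rho(1)] / [1 - phi_21 rho(1) - phi_22 rho(2)]
    numerator   = -0.5264 - (0.351863)(-0.3082) - (-0.396834)(0.2519) = -0.31799344
    denominator = 1 - (0.351863)(0.2519) - (-0.396834)(-0.3082) = 0.78906154
  phi_33 = -0.31799344 / 0.78906154 = -0.403.
Therefore phi_{33} = -0.4030.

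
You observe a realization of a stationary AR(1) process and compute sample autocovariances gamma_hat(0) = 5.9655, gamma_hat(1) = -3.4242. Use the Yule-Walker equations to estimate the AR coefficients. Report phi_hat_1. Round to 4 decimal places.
\hat\phi_{1} = -0.5740

The Yule-Walker equations for an AR(p) process read, in matrix form,
  Gamma_p phi = r_p,   with   (Gamma_p)_{ij} = gamma(|i - j|),
                       (r_p)_i = gamma(i),   i,j = 1..p.
Substitute the sample gammas (Toeplitz matrix and right-hand side of size 1):
  Gamma_p = [[5.9655]]
  r_p     = [-3.4242]
With p = 1 this is the single equation gamma(0) phi_1 = gamma(1):
  phi_hat_1 = gamma(1) / gamma(0) = -3.4242 / 5.9655 = -0.5740.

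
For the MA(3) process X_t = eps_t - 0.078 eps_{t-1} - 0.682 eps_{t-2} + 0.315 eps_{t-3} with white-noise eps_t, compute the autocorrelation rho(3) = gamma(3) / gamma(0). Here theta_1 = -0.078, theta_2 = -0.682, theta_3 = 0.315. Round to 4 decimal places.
\rho(3) = 0.2006

For an MA(q) process with theta_0 = 1, the autocovariance is
  gamma(k) = sigma^2 * sum_{i=0..q-k} theta_i * theta_{i+k},
and rho(k) = gamma(k) / gamma(0). Sigma^2 cancels.
  numerator   = (1)*(0.315) = 0.315.
  denominator = (1)^2 + (-0.078)^2 + (-0.682)^2 + (0.315)^2 = 1.570433.
  rho(3) = 0.315 / 1.570433 = 0.2006.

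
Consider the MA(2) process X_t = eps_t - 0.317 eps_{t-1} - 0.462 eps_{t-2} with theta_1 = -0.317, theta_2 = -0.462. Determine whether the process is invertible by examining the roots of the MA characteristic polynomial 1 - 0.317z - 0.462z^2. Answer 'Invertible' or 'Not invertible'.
\text{Invertible}

The MA(q) characteristic polynomial is P(z) = 1 - 0.317z - 0.462z^2.
Invertibility requires all roots to lie outside the unit circle, i.e. |z| > 1 for every root.
Set 1 + (-0.317) z + (-0.462) z^2 = 0, i.e. a z^2 + b z + c = 0 with a = -0.462, b = -0.317, c = 1.
Discriminant D = b^2 - 4ac = (-0.317)^2 - 4*(-0.462)*1 = 0.100489 - (-1.848) = 1.948489.
D >= 0, so the roots are real: z = (-b +/- sqrt(D)) / (2a) = (0.317 +/- 1.395883) / (-0.924).
  z_1 = (0.317 + 1.395883) / (-0.924) = -1.8538,   |z_1| = 1.8538.
  z_2 = (0.317 - 1.395883) / (-0.924) = 1.1676,   |z_2| = 1.1676.
Moduli of all roots: 1.8538, 1.1676.
All moduli strictly greater than 1? Yes.
Verdict: Invertible.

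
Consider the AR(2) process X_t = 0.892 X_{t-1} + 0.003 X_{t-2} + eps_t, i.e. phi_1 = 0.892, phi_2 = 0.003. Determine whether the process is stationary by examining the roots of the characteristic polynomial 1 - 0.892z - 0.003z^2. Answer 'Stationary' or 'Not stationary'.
\text{Stationary}

The AR(p) characteristic polynomial is P(z) = 1 - 0.892z - 0.003z^2.
Stationarity requires all roots to lie outside the unit circle, i.e. |z| > 1 for every root.
Set 1 + (-0.892) z + (-0.003) z^2 = 0, i.e. a z^2 + b z + c = 0 with a = -0.003, b = -0.892, c = 1.
Discriminant D = b^2 - 4ac = (-0.892)^2 - 4*(-0.003)*1 = 0.795664 - (-0.012) = 0.807664.
D >= 0, so the roots are real: z = (-b +/- sqrt(D)) / (2a) = (0.892 +/- 0.898701) / (-0.006).
  z_1 = (0.892 + 0.898701) / (-0.006) = -298.4502,   |z_1| = 298.4502.
  z_2 = (0.892 - 0.898701) / (-0.006) = 1.1169,   |z_2| = 1.1169.
Moduli of all roots: 298.4502, 1.1169.
All moduli strictly greater than 1? Yes.
Verdict: Stationary.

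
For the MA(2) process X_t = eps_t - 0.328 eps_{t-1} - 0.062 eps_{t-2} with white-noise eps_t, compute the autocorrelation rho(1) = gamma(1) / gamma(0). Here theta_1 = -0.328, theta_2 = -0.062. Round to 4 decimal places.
\rho(1) = -0.2768

For an MA(q) process with theta_0 = 1, the autocovariance is
  gamma(k) = sigma^2 * sum_{i=0..q-k} theta_i * theta_{i+k},
and rho(k) = gamma(k) / gamma(0). Sigma^2 cancels.
  numerator   = (1)*(-0.328) + (-0.328)*(-0.062) = -0.307664.
  denominator = (1)^2 + (-0.328)^2 + (-0.062)^2 = 1.111428.
  rho(1) = -0.307664 / 1.111428 = -0.2768.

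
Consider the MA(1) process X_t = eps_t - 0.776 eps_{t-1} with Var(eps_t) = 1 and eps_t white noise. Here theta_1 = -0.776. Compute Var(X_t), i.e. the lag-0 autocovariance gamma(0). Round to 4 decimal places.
\gamma(0) = 1.6022

For an MA(q) process X_t = eps_t + sum_i theta_i eps_{t-i} with
Var(eps_t) = sigma^2, the variance is
  gamma(0) = sigma^2 * (1 + sum_i theta_i^2).
  sum_i theta_i^2 = (-0.776)^2 = 0.602176.
  gamma(0) = 1 * (1 + 0.602176) = 1 * 1.602176 = 1.602176, which rounds to 1.6022.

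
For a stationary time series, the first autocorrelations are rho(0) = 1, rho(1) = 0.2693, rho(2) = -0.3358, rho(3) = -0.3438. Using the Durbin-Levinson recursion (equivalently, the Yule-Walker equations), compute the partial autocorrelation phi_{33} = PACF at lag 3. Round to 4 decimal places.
\phi_{33} = -0.1271

The PACF at lag k is phi_{kk}, the last component of the solution
to the Yule-Walker system G_k phi = r_k where
  (G_k)_{ij} = rho(|i - j|), (r_k)_i = rho(i), i,j = 1..k.
Equivalently, Durbin-Levinson gives phi_{kk} iteratively:
  phi_{11} = rho(1)
  phi_{kk} = [rho(k) - sum_{j=1..k-1} phi_{k-1,j} rho(k-j)]
            / [1 - sum_{j=1..k-1} phi_{k-1,j} rho(j)],
  phi_{k,j} = phi_{k-1,j} - phi_{kk} phi_{k-1,k-j},  j = 1..k-1.
Step k = 1:
  phi_11 = rho(1) = 0.2693.
Step k = 2:
  phi_22 = [rho(2) - phi_11 rho(1)] / [1 - phi_11 rho(1)] = [-0.3358 - (0.2693)(0.2693)] / [1 - (0.2693)(0.2693)]
         = -0.40832249 / 0.92747751 = -0.440251.
  Update: phi_21 = phi_11 - phi_22 phi_11 = 0.2693 - (-0.440251)(0.2693) = 0.387859.
Step k = 3:
  phi_33 = [rho(3) - phi_21 rho(2) - phi_22 rho(1)] / [1 - phi_21 rho(1) - phi_22 rho(2)]
    numerator   = -0.3438 - (0.387859)(-0.3358) - (-0.440251)(0.2693) = -0.09499731
    denominator = 1 - (0.387859)(0.2693) - (-0.440251)(-0.3358) = 0.74771331
  phi_33 = -0.09499731 / 0.74771331 = -0.1271.
Therefore phi_{33} = -0.1271.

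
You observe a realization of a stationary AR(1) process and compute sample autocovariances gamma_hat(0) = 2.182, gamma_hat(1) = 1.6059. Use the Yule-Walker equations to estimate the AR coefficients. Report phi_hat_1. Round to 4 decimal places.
\hat\phi_{1} = 0.7360

The Yule-Walker equations for an AR(p) process read, in matrix form,
  Gamma_p phi = r_p,   with   (Gamma_p)_{ij} = gamma(|i - j|),
                       (r_p)_i = gamma(i),   i,j = 1..p.
Substitute the sample gammas (Toeplitz matrix and right-hand side of size 1):
  Gamma_p = [[2.182]]
  r_p     = [1.6059]
With p = 1 this is the single equation gamma(0) phi_1 = gamma(1):
  phi_hat_1 = gamma(1) / gamma(0) = 1.6059 / 2.182 = 0.7360.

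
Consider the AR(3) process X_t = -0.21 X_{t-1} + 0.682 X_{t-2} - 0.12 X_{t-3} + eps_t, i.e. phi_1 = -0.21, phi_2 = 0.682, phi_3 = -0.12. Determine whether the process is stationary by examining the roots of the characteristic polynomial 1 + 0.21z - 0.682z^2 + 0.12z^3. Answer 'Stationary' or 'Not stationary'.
\text{Not stationary}

The AR(p) characteristic polynomial is P(z) = 1 + 0.21z - 0.682z^2 + 0.12z^3.
Stationarity requires all roots to lie outside the unit circle, i.e. |z| > 1 for every root.
Degree 3: look for a simple real root z0 first, then factor out (1 - z/z0) and solve the remaining quadratic.
Testing z0 = 5: P(5) = 1 + (0.21)(5) + (-0.682)(5)^2 + (0.12)(5)^3
  = 1 + (1.05) + (-17.05) + (15) = 0.  So z_0 = 5 is a root, |z_0| = 5.
Divide out the factor (1 - 0.2 z) = (1 - z/z0) (since 1/z0 = 0.2):
  P(z) = (1 - 0.2 z)(1 + (0.41) z + (-0.6) z^2)
  [check: z-coef 0.41 - (0.2) = 0.21; z^2-coef -0.6 - (0.2)(0.41) = -0.682; z^3-coef -(0.2)(-0.6) = 0.12.]
Remaining roots from the quadratic factor 1 + (0.41) z + (-0.6) z^2:
  Set 1 + (0.41) z + (-0.6) z^2 = 0, i.e. a z^2 + b z + c = 0 with a = -0.6, b = 0.41, c = 1.
  Discriminant D = b^2 - 4ac = (0.41)^2 - 4*(-0.6)*1 = 0.1681 - (-2.4) = 2.5681.
  D >= 0, so the roots are real: z = (-b +/- sqrt(D)) / (2a) = (-0.41 +/- 1.602529) / (-1.2).
    z_1 = (-0.41 + 1.602529) / (-1.2) = -0.9938,   |z_1| = 0.9938.
    z_2 = (-0.41 - 1.602529) / (-1.2) = 1.6771,   |z_2| = 1.6771.
Moduli of all roots: 5.0000, 0.9938, 1.6771.
All moduli strictly greater than 1? No.
Verdict: Not stationary.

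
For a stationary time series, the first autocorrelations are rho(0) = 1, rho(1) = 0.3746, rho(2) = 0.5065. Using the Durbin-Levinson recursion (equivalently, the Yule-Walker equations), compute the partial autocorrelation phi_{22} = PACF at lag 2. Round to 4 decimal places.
\phi_{22} = 0.4259

The PACF at lag k is phi_{kk}, the last component of the solution
to the Yule-Walker system G_k phi = r_k where
  (G_k)_{ij} = rho(|i - j|), (r_k)_i = rho(i), i,j = 1..k.
Equivalently, Durbin-Levinson gives phi_{kk} iteratively:
  phi_{11} = rho(1)
  phi_{kk} = [rho(k) - sum_{j=1..k-1} phi_{k-1,j} rho(k-j)]
            / [1 - sum_{j=1..k-1} phi_{k-1,j} rho(j)],
  phi_{k,j} = phi_{k-1,j} - phi_{kk} phi_{k-1,k-j},  j = 1..k-1.
Step k = 1:
  phi_11 = rho(1) = 0.3746.
Step k = 2:
  phi_22 = [rho(2) - phi_11 rho(1)] / [1 - phi_11 rho(1)] = [0.5065 - (0.3746)(0.3746)] / [1 - (0.3746)(0.3746)]
         = 0.36617484 / 0.85967484 = 0.4259.
Therefore phi_{22} = 0.4259.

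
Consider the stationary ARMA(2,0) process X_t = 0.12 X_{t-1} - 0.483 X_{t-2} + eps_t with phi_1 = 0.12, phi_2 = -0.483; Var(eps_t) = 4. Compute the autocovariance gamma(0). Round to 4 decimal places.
\gamma(0) = 5.2515

Multiply the model equation by X_{t-k} and take expectations. With theta_0 = psi_0 = 1 and psi_j the MA(infinity) weights, this gives
  gamma(k) - sum_i phi_i gamma(k-i) = c_k,
  c_k = sigma^2 * sum_{j=k..q} theta_j psi_{j-k}   (c_k = 0 for k > q),
using gamma(-m) = gamma(m).
Pure AR (q = 0): c_0 = sigma^2 = 4, c_k = 0 for k >= 1.
Equations for k = 0, 1, 2 (AR order 2, c_2 = 0):
  (E0) gamma(0) = phi_1 gamma(1) + phi_2 gamma(2) + c_0
  (E1) gamma(1) = phi_1 gamma(0) + phi_2 gamma(1) + c_1
  (E2) gamma(2) = phi_1 gamma(1) + phi_2 gamma(0)
From (E1): gamma(1) = A gamma(0) + B with
  A = phi_1 / (1 - phi_2) = 0.12 / 1.483 = 0.080917,   B = c_1 / (1 - phi_2) = 0 / 1.483 = 0.
Insert (E2) into (E0): gamma(0) (1 - phi_2^2) = phi_1 (1 + phi_2) gamma(1) + c_0.
  phi_1 (1 + phi_2) = (0.12)(0.517) = 0.06204,   1 - phi_2^2 = 0.766711.
Replace gamma(1) by A gamma(0) + B and collect gamma(0):
  gamma(0) [0.766711 - (0.06204)(0.080917)] = c_0 = 4
  gamma(0) * 0.761691 = 4
  gamma(0) = 4 / 0.761691 = 5.251474.
Therefore gamma(0) = 5.2515 (to 4 decimal places).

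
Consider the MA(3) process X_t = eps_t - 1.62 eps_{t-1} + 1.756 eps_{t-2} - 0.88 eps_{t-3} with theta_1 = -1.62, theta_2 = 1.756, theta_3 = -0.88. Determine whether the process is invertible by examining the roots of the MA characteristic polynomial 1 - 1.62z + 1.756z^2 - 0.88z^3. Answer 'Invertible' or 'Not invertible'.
\text{Not invertible}

The MA(q) characteristic polynomial is P(z) = 1 - 1.62z + 1.756z^2 - 0.88z^3.
Invertibility requires all roots to lie outside the unit circle, i.e. |z| > 1 for every root.
Degree 3: look for a simple real root z0 first, then factor out (1 - z/z0) and solve the remaining quadratic.
Testing z0 = 1.25: P(1.25) = 1 + (-1.62)(1.25) + (1.756)(1.25)^2 + (-0.88)(1.25)^3
  = 1 + (-2.025) + (2.74375) + (-1.71875) = 0.  So z_0 = 1.25 is a root, |z_0| = 1.25.
Divide out the factor (1 - 0.8 z) = (1 - z/z0) (since 1/z0 = 0.8):
  P(z) = (1 - 0.8 z)(1 + (-0.82) z + (1.1) z^2)
  [check: z-coef -0.82 - (0.8) = -1.62; z^2-coef 1.1 - (0.8)(-0.82) = 1.756; z^3-coef -(0.8)(1.1) = -0.88.]
Remaining roots from the quadratic factor 1 + (-0.82) z + (1.1) z^2:
  Set 1 + (-0.82) z + (1.1) z^2 = 0, i.e. a z^2 + b z + c = 0 with a = 1.1, b = -0.82, c = 1.
  Discriminant D = b^2 - 4ac = (-0.82)^2 - 4*(1.1)*1 = 0.6724 - (4.4) = -3.7276.
  D < 0, so the roots are the complex-conjugate pair z = (-b +/- i sqrt(-D)) / (2a) = 0.3727 +/- 0.8776i.
  For a conjugate pair |z|^2 = z * conj(z) = (product of roots) = c/a = 1/(1.1) = 0.909091, so |z| = sqrt(0.909091) = 0.9535 for both roots.
Moduli of all roots: 1.2500, 0.9535, 0.9535.
All moduli strictly greater than 1? No.
Verdict: Not invertible.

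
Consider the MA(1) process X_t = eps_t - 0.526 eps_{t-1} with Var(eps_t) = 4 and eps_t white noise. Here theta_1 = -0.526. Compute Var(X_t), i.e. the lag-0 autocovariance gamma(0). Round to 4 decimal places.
\gamma(0) = 5.1067

For an MA(q) process X_t = eps_t + sum_i theta_i eps_{t-i} with
Var(eps_t) = sigma^2, the variance is
  gamma(0) = sigma^2 * (1 + sum_i theta_i^2).
  sum_i theta_i^2 = (-0.526)^2 = 0.276676.
  gamma(0) = 4 * (1 + 0.276676) = 4 * 1.276676 = 5.106704, which rounds to 5.1067.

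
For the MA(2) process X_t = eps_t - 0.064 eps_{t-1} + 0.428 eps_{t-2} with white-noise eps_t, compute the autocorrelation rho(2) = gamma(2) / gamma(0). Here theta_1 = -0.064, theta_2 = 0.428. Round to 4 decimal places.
\rho(2) = 0.3605

For an MA(q) process with theta_0 = 1, the autocovariance is
  gamma(k) = sigma^2 * sum_{i=0..q-k} theta_i * theta_{i+k},
and rho(k) = gamma(k) / gamma(0). Sigma^2 cancels.
  numerator   = (1)*(0.428) = 0.428.
  denominator = (1)^2 + (-0.064)^2 + (0.428)^2 = 1.18728.
  rho(2) = 0.428 / 1.18728 = 0.3605.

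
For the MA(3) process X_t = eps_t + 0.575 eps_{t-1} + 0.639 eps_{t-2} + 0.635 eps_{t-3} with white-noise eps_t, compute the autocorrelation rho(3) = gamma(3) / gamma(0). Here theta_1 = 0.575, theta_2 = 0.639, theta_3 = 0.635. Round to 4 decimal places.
\rho(3) = 0.2964

For an MA(q) process with theta_0 = 1, the autocovariance is
  gamma(k) = sigma^2 * sum_{i=0..q-k} theta_i * theta_{i+k},
and rho(k) = gamma(k) / gamma(0). Sigma^2 cancels.
  numerator   = (1)*(0.635) = 0.635.
  denominator = (1)^2 + (0.575)^2 + (0.639)^2 + (0.635)^2 = 2.142171.
  rho(3) = 0.635 / 2.142171 = 0.2964.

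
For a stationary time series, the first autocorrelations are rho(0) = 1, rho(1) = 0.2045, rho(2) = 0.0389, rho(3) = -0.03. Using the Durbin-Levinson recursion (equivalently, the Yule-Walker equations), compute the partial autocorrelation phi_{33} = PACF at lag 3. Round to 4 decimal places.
\phi_{33} = -0.0390

The PACF at lag k is phi_{kk}, the last component of the solution
to the Yule-Walker system G_k phi = r_k where
  (G_k)_{ij} = rho(|i - j|), (r_k)_i = rho(i), i,j = 1..k.
Equivalently, Durbin-Levinson gives phi_{kk} iteratively:
  phi_{11} = rho(1)
  phi_{kk} = [rho(k) - sum_{j=1..k-1} phi_{k-1,j} rho(k-j)]
            / [1 - sum_{j=1..k-1} phi_{k-1,j} rho(j)],
  phi_{k,j} = phi_{k-1,j} - phi_{kk} phi_{k-1,k-j},  j = 1..k-1.
Step k = 1:
  phi_11 = rho(1) = 0.2045.
Step k = 2:
  phi_22 = [rho(2) - phi_11 rho(1)] / [1 - phi_11 rho(1)] = [0.0389 - (0.2045)(0.2045)] / [1 - (0.2045)(0.2045)]
         = -0.00292025 / 0.95817975 = -0.003048.
  Update: phi_21 = phi_11 - phi_22 phi_11 = 0.2045 - (-0.003048)(0.2045) = 0.205123.
Step k = 3:
  phi_33 = [rho(3) - phi_21 rho(2) - phi_22 rho(1)] / [1 - phi_21 rho(1) - phi_22 rho(2)]
    numerator   = -0.03 - (0.205123)(0.0389) - (-0.003048)(0.2045) = -0.03735604
    denominator = 1 - (0.205123)(0.2045) - (-0.003048)(0.0389) = 0.95817085
  phi_33 = -0.03735604 / 0.95817085 = -0.039.
Therefore phi_{33} = -0.0390.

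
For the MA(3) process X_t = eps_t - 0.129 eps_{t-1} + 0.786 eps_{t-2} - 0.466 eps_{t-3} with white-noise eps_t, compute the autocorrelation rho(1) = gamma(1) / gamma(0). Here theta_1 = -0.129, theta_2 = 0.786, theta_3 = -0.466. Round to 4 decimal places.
\rho(1) = -0.3222

For an MA(q) process with theta_0 = 1, the autocovariance is
  gamma(k) = sigma^2 * sum_{i=0..q-k} theta_i * theta_{i+k},
and rho(k) = gamma(k) / gamma(0). Sigma^2 cancels.
  numerator   = (1)*(-0.129) + (-0.129)*(0.786) + (0.786)*(-0.466) = -0.59667.
  denominator = (1)^2 + (-0.129)^2 + (0.786)^2 + (-0.466)^2 = 1.851593.
  rho(1) = -0.59667 / 1.851593 = -0.3222.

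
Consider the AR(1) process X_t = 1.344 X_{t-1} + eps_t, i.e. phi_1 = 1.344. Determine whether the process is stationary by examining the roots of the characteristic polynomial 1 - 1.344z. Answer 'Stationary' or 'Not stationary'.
\text{Not stationary}

The AR(p) characteristic polynomial is P(z) = 1 - 1.344z.
Stationarity requires all roots to lie outside the unit circle, i.e. |z| > 1 for every root.
This is linear in z: 1 + (-1.344) z = 0  =>  z = -1/(-1.344) = 0.744048,  |z| = 0.744048.
Moduli of all roots: 0.7440.
All moduli strictly greater than 1? No.
Verdict: Not stationary.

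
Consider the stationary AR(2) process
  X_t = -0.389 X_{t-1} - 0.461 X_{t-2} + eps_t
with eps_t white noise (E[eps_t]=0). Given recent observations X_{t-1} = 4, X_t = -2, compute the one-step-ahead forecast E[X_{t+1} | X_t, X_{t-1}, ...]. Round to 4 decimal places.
E[X_{t+1} \mid \mathcal F_t] = -1.0660

For an AR(p) model X_t = c + sum_i phi_i X_{t-i} + eps_t, the
one-step-ahead conditional mean is
  E[X_{t+1} | X_t, ...] = c + sum_i phi_i X_{t+1-i}.
Substitute known values:
  E[X_{t+1} | ...] = (-0.389) * (-2) + (-0.461) * (4)
                   = -1.0660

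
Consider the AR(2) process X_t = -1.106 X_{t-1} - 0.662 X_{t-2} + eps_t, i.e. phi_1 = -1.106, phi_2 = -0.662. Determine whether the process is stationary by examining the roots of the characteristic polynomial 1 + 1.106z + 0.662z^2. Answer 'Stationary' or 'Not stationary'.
\text{Stationary}

The AR(p) characteristic polynomial is P(z) = 1 + 1.106z + 0.662z^2.
Stationarity requires all roots to lie outside the unit circle, i.e. |z| > 1 for every root.
Set 1 + (1.106) z + (0.662) z^2 = 0, i.e. a z^2 + b z + c = 0 with a = 0.662, b = 1.106, c = 1.
Discriminant D = b^2 - 4ac = (1.106)^2 - 4*(0.662)*1 = 1.223236 - (2.648) = -1.424764.
D < 0, so the roots are the complex-conjugate pair z = (-b +/- i sqrt(-D)) / (2a) = -0.8353 +/- 0.9015i.
For a conjugate pair |z|^2 = z * conj(z) = (product of roots) = c/a = 1/(0.662) = 1.510574, so |z| = sqrt(1.510574) = 1.2291 for both roots.
Moduli of all roots: 1.2291, 1.2291.
All moduli strictly greater than 1? Yes.
Verdict: Stationary.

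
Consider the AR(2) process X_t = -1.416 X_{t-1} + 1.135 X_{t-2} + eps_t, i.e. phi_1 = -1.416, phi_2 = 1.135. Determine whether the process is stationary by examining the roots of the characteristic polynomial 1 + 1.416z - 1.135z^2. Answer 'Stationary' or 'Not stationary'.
\text{Not stationary}

The AR(p) characteristic polynomial is P(z) = 1 + 1.416z - 1.135z^2.
Stationarity requires all roots to lie outside the unit circle, i.e. |z| > 1 for every root.
Set 1 + (1.416) z + (-1.135) z^2 = 0, i.e. a z^2 + b z + c = 0 with a = -1.135, b = 1.416, c = 1.
Discriminant D = b^2 - 4ac = (1.416)^2 - 4*(-1.135)*1 = 2.005056 - (-4.54) = 6.545056.
D >= 0, so the roots are real: z = (-b +/- sqrt(D)) / (2a) = (-1.416 +/- 2.558331) / (-2.27).
  z_1 = (-1.416 + 2.558331) / (-2.27) = -0.5032,   |z_1| = 0.5032.
  z_2 = (-1.416 - 2.558331) / (-2.27) = 1.7508,   |z_2| = 1.7508.
Moduli of all roots: 0.5032, 1.7508.
All moduli strictly greater than 1? No.
Verdict: Not stationary.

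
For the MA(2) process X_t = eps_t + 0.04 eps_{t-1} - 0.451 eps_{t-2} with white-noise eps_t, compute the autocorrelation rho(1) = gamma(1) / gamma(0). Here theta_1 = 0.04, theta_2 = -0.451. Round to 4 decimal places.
\rho(1) = 0.0182

For an MA(q) process with theta_0 = 1, the autocovariance is
  gamma(k) = sigma^2 * sum_{i=0..q-k} theta_i * theta_{i+k},
and rho(k) = gamma(k) / gamma(0). Sigma^2 cancels.
  numerator   = (1)*(0.04) + (0.04)*(-0.451) = 0.02196.
  denominator = (1)^2 + (0.04)^2 + (-0.451)^2 = 1.205001.
  rho(1) = 0.02196 / 1.205001 = 0.0182.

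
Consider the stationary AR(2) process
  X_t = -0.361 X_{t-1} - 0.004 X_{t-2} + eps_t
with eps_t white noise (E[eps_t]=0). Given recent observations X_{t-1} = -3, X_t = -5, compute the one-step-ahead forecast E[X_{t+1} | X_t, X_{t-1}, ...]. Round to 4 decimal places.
E[X_{t+1} \mid \mathcal F_t] = 1.8170

For an AR(p) model X_t = c + sum_i phi_i X_{t-i} + eps_t, the
one-step-ahead conditional mean is
  E[X_{t+1} | X_t, ...] = c + sum_i phi_i X_{t+1-i}.
Substitute known values:
  E[X_{t+1} | ...] = (-0.361) * (-5) + (-0.004) * (-3)
                   = 1.8170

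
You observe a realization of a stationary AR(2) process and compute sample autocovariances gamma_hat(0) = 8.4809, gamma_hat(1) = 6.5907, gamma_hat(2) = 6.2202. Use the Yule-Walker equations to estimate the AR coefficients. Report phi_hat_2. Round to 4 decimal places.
\hat\phi_{2} = 0.3270

The Yule-Walker equations for an AR(p) process read, in matrix form,
  Gamma_p phi = r_p,   with   (Gamma_p)_{ij} = gamma(|i - j|),
                       (r_p)_i = gamma(i),   i,j = 1..p.
Substitute the sample gammas (Toeplitz matrix and right-hand side of size 2):
  Gamma_p = [[8.4809, 6.5907], [6.5907, 8.4809]]
  r_p     = [6.5907, 6.2202]
Written out:
  8.4809 phi_1 + 6.5907 phi_2 = 6.5907
  6.5907 phi_1 + 8.4809 phi_2 = 6.2202
Solve by Cramer's rule:
  det = gamma(0)^2 - gamma(1)^2 = (8.4809)^2 - (6.5907)^2 = 71.92566481 - 43.43732649 = 28.48833832
  phi_hat_1 = [gamma(1) gamma(0) - gamma(1) gamma(2)] / det = [(6.5907)(8.4809) - (6.5907)(6.2202)] / 28.48833832 = 14.89959549 / 28.48833832 = 0.523
  phi_hat_2 = [gamma(0) gamma(2) - gamma(1)^2] / det = [(8.4809)(6.2202) - (6.5907)^2] / 28.48833832 = 9.31556769 / 28.48833832 = 0.327
So phi_hat = [0.5230, 0.3270].
Therefore phi_hat_2 = 0.3270.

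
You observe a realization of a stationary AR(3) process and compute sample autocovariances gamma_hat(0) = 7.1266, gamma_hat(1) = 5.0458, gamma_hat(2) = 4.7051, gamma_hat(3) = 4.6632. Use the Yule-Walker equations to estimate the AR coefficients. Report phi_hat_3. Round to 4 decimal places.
\hat\phi_{3} = 0.2460

The Yule-Walker equations for an AR(p) process read, in matrix form,
  Gamma_p phi = r_p,   with   (Gamma_p)_{ij} = gamma(|i - j|),
                       (r_p)_i = gamma(i),   i,j = 1..p.
Substitute the sample gammas (Toeplitz matrix and right-hand side of size 3):
  Gamma_p = [[7.1266, 5.0458, 4.7051], [5.0458, 7.1266, 5.0458], [4.7051, 5.0458, 7.1266]]
  r_p     = [5.0458, 4.7051, 4.6632]
Written out (R1..R3):
  (R1) 7.1266 phi_1 + 5.0458 phi_2 + 4.7051 phi_3 = 5.0458
  (R2) 5.0458 phi_1 + 7.1266 phi_2 + 5.0458 phi_3 = 4.7051
  (R3) 4.7051 phi_1 + 5.0458 phi_2 + 7.1266 phi_3 = 4.6632
Gaussian elimination:
  R2 <- R2 - (5.0458/7.1266) R1 = R2 - (0.708023) R1:  3.554055 phi_2 + 1.714479 phi_3 = 1.132555
  R3 <- R3 - (4.7051/7.1266) R1 = R3 - (0.660217) R1:  1.714479 phi_2 + 4.020215 phi_3 = 1.331879
  R3 <- R3 - (1.714479/3.554055) R2 = R3 - (0.482401) R2:  3.193149 phi_3 = 0.785533
Back-substitution:
  phi_hat_3 = 0.785533 / 3.193149 = 0.246006
  phi_hat_2 = (1.132555 - (1.714479)(0.246006)) / 3.554055 = 0.199992
  phi_hat_1 = (5.0458 - (5.0458)(0.199992) - (4.7051)(0.246006)) / 7.1266 = 0.404007
So phi_hat = [0.4040, 0.2000, 0.2460].
Therefore phi_hat_3 = 0.2460.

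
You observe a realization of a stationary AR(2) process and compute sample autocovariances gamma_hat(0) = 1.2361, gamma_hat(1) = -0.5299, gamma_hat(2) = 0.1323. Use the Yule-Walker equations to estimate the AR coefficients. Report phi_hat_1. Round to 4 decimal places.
\hat\phi_{1} = -0.4690

The Yule-Walker equations for an AR(p) process read, in matrix form,
  Gamma_p phi = r_p,   with   (Gamma_p)_{ij} = gamma(|i - j|),
                       (r_p)_i = gamma(i),   i,j = 1..p.
Substitute the sample gammas (Toeplitz matrix and right-hand side of size 2):
  Gamma_p = [[1.2361, -0.5299], [-0.5299, 1.2361]]
  r_p     = [-0.5299, 0.1323]
Written out:
  1.2361 phi_1 - 0.5299 phi_2 = -0.5299
  -0.5299 phi_1 + 1.2361 phi_2 = 0.1323
Solve by Cramer's rule:
  det = gamma(0)^2 - gamma(1)^2 = (1.2361)^2 - (-0.5299)^2 = 1.52794321 - 0.28079401 = 1.2471492
  phi_hat_1 = [gamma(1) gamma(0) - gamma(1) gamma(2)] / det = [(-0.5299)(1.2361) - (-0.5299)(0.1323)] / 1.2471492 = -0.58490362 / 1.2471492 = -0.469
  phi_hat_2 = [gamma(0) gamma(2) - gamma(1)^2] / det = [(1.2361)(0.1323) - (-0.5299)^2] / 1.2471492 = -0.11725798 / 1.2471492 = -0.094
So phi_hat = [-0.4690, -0.0940].
Therefore phi_hat_1 = -0.4690.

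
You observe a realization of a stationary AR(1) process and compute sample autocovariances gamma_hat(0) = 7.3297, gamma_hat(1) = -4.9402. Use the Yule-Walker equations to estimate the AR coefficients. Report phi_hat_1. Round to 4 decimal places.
\hat\phi_{1} = -0.6740

The Yule-Walker equations for an AR(p) process read, in matrix form,
  Gamma_p phi = r_p,   with   (Gamma_p)_{ij} = gamma(|i - j|),
                       (r_p)_i = gamma(i),   i,j = 1..p.
Substitute the sample gammas (Toeplitz matrix and right-hand side of size 1):
  Gamma_p = [[7.3297]]
  r_p     = [-4.9402]
With p = 1 this is the single equation gamma(0) phi_1 = gamma(1):
  phi_hat_1 = gamma(1) / gamma(0) = -4.9402 / 7.3297 = -0.6740.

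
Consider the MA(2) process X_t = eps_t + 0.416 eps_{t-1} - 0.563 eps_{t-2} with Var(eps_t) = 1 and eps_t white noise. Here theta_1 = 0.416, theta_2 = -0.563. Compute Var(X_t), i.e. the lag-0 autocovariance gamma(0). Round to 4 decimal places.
\gamma(0) = 1.4900

For an MA(q) process X_t = eps_t + sum_i theta_i eps_{t-i} with
Var(eps_t) = sigma^2, the variance is
  gamma(0) = sigma^2 * (1 + sum_i theta_i^2).
  sum_i theta_i^2 = (0.416)^2 + (-0.563)^2 = 0.173056 + 0.316969 = 0.490025.
  gamma(0) = 1 * (1 + 0.490025) = 1 * 1.490025 = 1.490025, which rounds to 1.4900.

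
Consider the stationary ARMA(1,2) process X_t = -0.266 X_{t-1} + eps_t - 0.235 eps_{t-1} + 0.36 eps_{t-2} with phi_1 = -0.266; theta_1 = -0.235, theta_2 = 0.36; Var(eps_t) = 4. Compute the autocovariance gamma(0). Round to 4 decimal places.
\gamma(0) = 6.0514

Multiply the model equation by X_{t-k} and take expectations. With theta_0 = psi_0 = 1 and psi_j the MA(infinity) weights, this gives
  gamma(k) - sum_i phi_i gamma(k-i) = c_k,
  c_k = sigma^2 * sum_{j=k..q} theta_j psi_{j-k}   (c_k = 0 for k > q),
using gamma(-m) = gamma(m).
psi-weights needed (psi_j = theta_j + sum_i phi_i psi_{j-i}):
  psi_1 = theta_1 + phi_1 = -0.235 + (-0.266) = -0.501
  psi_2 = theta_2 + phi_1 psi_1 = 0.36 + (-0.266)(-0.501) = 0.493266
Right-hand sides:
  c_0 = sigma^2 (1 + theta_1 psi_1 + theta_2 psi_2) = 4 * (1 + (-0.235)(-0.501) + (0.36)(0.493266)) = 4 * 1.295311 = 5.181243
  c_1 = sigma^2 (theta_1 + theta_2 psi_1) = 4 * (-0.235 + (0.36)(-0.501)) = -1.66144
  c_2 = sigma^2 theta_2 = 4 * (0.36) = 1.44
Equations for k = 0 and k = 1 (AR order 1):
  gamma(0) = phi_1 gamma(1) + c_0
  gamma(1) = phi_1 gamma(0) + c_1
Substituting the second into the first: gamma(0) (1 - phi_1^2) = c_0 + phi_1 c_1, so
  gamma(0) = (c_0 + phi_1 c_1) / (1 - phi_1^2) = (5.181243 + (-0.266)(-1.66144)) / (1 - (-0.266)^2) = 5.623186 / 0.929244 = 6.051356.
Therefore gamma(0) = 6.0514 (to 4 decimal places).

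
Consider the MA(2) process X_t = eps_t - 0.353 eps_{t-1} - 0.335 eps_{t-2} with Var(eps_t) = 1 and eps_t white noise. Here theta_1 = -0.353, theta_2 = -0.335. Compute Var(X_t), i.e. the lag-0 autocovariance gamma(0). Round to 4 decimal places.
\gamma(0) = 1.2368

For an MA(q) process X_t = eps_t + sum_i theta_i eps_{t-i} with
Var(eps_t) = sigma^2, the variance is
  gamma(0) = sigma^2 * (1 + sum_i theta_i^2).
  sum_i theta_i^2 = (-0.353)^2 + (-0.335)^2 = 0.124609 + 0.112225 = 0.236834.
  gamma(0) = 1 * (1 + 0.236834) = 1 * 1.236834 = 1.236834, which rounds to 1.2368.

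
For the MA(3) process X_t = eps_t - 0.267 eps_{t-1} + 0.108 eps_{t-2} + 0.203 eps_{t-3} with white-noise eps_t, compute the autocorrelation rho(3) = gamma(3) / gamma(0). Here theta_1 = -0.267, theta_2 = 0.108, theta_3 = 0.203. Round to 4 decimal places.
\rho(3) = 0.1806

For an MA(q) process with theta_0 = 1, the autocovariance is
  gamma(k) = sigma^2 * sum_{i=0..q-k} theta_i * theta_{i+k},
and rho(k) = gamma(k) / gamma(0). Sigma^2 cancels.
  numerator   = (1)*(0.203) = 0.203.
  denominator = (1)^2 + (-0.267)^2 + (0.108)^2 + (0.203)^2 = 1.124162.
  rho(3) = 0.203 / 1.124162 = 0.1806.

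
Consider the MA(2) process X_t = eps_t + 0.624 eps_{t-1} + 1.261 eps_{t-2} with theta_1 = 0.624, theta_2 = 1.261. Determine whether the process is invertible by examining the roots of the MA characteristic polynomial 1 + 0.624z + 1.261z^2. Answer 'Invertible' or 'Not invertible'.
\text{Not invertible}

The MA(q) characteristic polynomial is P(z) = 1 + 0.624z + 1.261z^2.
Invertibility requires all roots to lie outside the unit circle, i.e. |z| > 1 for every root.
Set 1 + (0.624) z + (1.261) z^2 = 0, i.e. a z^2 + b z + c = 0 with a = 1.261, b = 0.624, c = 1.
Discriminant D = b^2 - 4ac = (0.624)^2 - 4*(1.261)*1 = 0.389376 - (5.044) = -4.654624.
D < 0, so the roots are the complex-conjugate pair z = (-b +/- i sqrt(-D)) / (2a) = -0.2474 +/- 0.8555i.
For a conjugate pair |z|^2 = z * conj(z) = (product of roots) = c/a = 1/(1.261) = 0.793021, so |z| = sqrt(0.793021) = 0.8905 for both roots.
Moduli of all roots: 0.8905, 0.8905.
All moduli strictly greater than 1? No.
Verdict: Not invertible.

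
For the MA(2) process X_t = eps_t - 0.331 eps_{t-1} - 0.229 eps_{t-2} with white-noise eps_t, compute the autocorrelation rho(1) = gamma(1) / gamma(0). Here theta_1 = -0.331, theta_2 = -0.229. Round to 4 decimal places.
\rho(1) = -0.2196

For an MA(q) process with theta_0 = 1, the autocovariance is
  gamma(k) = sigma^2 * sum_{i=0..q-k} theta_i * theta_{i+k},
and rho(k) = gamma(k) / gamma(0). Sigma^2 cancels.
  numerator   = (1)*(-0.331) + (-0.331)*(-0.229) = -0.255201.
  denominator = (1)^2 + (-0.331)^2 + (-0.229)^2 = 1.162002.
  rho(1) = -0.255201 / 1.162002 = -0.2196.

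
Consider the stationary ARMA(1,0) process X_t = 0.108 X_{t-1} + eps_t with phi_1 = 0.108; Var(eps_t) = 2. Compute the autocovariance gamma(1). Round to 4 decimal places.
\gamma(1) = 0.2185

Multiply the model equation by X_{t-k} and take expectations. With theta_0 = psi_0 = 1 and psi_j the MA(infinity) weights, this gives
  gamma(k) - sum_i phi_i gamma(k-i) = c_k,
  c_k = sigma^2 * sum_{j=k..q} theta_j psi_{j-k}   (c_k = 0 for k > q),
using gamma(-m) = gamma(m).
Pure AR (q = 0): c_0 = sigma^2 = 2, c_k = 0 for k >= 1.
Equations for k = 0 and k = 1 (AR order 1):
  gamma(0) = phi_1 gamma(1) + c_0
  gamma(1) = phi_1 gamma(0) + c_1
Substituting the second into the first: gamma(0) (1 - phi_1^2) = c_0 + phi_1 c_1, so
  gamma(0) = c_0 / (1 - phi_1^2) = 2 / (1 - (0.108)^2) = 2 / 0.988336 = 2.023603.
  gamma(1) = phi_1 gamma(0) = (0.108)(2.023603) = 0.218549.
Therefore gamma(1) = 0.2185 (to 4 decimal places).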